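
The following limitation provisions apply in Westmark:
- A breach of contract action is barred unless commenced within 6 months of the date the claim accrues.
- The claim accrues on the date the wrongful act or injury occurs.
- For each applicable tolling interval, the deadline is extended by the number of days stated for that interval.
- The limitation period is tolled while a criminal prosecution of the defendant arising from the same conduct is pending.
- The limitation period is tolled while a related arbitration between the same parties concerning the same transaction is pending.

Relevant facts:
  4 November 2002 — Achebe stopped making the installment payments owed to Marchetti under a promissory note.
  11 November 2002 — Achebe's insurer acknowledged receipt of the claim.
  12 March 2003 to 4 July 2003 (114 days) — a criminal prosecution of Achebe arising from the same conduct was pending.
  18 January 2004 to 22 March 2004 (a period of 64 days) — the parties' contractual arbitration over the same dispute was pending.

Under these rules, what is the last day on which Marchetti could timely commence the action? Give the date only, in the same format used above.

26 August 2003

The claim accrued on 4 November 2002, when the wrongful act occurred.
6 months from 4 November 2002 is 4 May 2003.
The period was tolled for 114 days by the pending criminal prosecution (12 March 2003 to 4 July 2003), pushing the deadline to 26 August 2003.
The pending related arbitration from 18 January 2004 to 22 March 2004 began after the period had already run on 26 August 2003, so it has no tolling effect.
Nothing else in the chronology tolls or restarts the period.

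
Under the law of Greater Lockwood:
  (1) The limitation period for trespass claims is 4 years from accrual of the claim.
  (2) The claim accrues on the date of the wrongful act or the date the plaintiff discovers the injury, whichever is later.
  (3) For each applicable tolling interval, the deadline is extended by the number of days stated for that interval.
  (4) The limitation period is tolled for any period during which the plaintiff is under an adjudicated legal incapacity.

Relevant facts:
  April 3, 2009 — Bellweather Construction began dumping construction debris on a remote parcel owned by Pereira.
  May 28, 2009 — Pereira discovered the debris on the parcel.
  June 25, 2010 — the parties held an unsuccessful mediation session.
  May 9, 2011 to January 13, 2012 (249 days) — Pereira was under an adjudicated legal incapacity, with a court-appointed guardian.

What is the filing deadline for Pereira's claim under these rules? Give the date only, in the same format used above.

February 1, 2014

Because discovery on May 28, 2009 post-dates the April 3, 2009 act, accrual under the later-of rule falls on May 28, 2009.
4 years from May 28, 2009 is May 28, 2013.
The period was tolled for 249 days by the plaintiff's legal incapacity (May 9, 2011 to January 13, 2012), pushing the deadline to February 1, 2014.
The other events in the timeline have no effect on the limitation period under the stated rules.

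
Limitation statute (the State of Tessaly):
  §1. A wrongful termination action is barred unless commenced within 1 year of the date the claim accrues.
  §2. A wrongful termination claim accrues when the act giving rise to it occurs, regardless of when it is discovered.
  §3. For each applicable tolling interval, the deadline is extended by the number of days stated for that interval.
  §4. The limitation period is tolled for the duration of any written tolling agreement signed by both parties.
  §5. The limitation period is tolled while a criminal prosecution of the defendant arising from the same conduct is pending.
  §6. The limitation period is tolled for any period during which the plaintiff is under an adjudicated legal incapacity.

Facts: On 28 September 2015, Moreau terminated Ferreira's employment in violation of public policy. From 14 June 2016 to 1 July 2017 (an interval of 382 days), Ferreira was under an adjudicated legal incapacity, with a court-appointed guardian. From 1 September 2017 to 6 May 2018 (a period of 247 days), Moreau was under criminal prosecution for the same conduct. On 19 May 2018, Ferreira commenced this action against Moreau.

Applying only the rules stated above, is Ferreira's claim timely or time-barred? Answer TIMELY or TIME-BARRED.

The claim accrued on 28 September 2015, the date of the act.
Adding the 1 year base period to 28 September 2015 gives a deadline of 28 September 2016, before any tolling.
The plaintiff's legal incapacity from 14 June 2016 to 1 July 2017 tolled the period for 382 days, extending the deadline to 15 October 2017.
The period was tolled for 247 days by the pending criminal prosecution (1 September 2017 to 6 May 2018), pushing the deadline to 19 June 2018.
The 19 May 2018 filing precedes the 19 June 2018 deadline; the claim is timely.

TIMELY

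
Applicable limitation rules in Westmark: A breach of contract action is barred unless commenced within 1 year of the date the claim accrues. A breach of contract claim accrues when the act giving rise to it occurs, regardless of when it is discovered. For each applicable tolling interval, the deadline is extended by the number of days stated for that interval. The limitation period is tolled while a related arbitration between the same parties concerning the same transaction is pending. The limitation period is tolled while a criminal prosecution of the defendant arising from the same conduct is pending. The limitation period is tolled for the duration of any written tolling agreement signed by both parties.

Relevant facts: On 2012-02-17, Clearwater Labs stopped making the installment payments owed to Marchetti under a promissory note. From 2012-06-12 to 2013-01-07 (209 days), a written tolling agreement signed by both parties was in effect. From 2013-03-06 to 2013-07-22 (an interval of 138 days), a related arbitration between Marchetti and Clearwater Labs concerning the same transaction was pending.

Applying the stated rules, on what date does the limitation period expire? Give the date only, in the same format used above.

The claim accrued on 2012-02-17, the date of the act.
The untolled deadline — 1 year after 2012-02-17 — is 2013-02-17.
The written tolling agreement from 2012-06-12 to 2013-01-07 tolled the period for 209 days, extending the deadline to 2013-09-14.
The period was tolled for 138 days by the pending related arbitration (2013-03-06 to 2013-07-22), pushing the deadline to 2014-01-30.

2014-01-30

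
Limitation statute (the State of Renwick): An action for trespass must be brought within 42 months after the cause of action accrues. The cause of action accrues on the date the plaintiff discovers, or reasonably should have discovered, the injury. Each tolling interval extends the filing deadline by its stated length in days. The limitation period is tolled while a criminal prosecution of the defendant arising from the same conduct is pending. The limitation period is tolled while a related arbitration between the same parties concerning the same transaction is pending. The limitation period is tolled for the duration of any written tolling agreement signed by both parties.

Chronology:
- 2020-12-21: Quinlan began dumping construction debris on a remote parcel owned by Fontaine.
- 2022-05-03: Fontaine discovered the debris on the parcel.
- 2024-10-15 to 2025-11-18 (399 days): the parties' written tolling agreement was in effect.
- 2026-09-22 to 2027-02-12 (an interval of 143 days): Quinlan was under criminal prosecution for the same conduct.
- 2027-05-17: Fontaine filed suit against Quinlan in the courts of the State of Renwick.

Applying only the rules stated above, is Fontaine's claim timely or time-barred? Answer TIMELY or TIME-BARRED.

The claim did not accrue until Fontaine discovered the injury on 2022-05-03; the 2020-12-21 act date does not start the clock under the stated rule.
Adding the 42 months base period to 2022-05-03 gives a deadline of 2025-11-03, before any tolling.
Because the written tolling agreement ran from 2024-10-15 to 2025-11-18, the deadline is extended by 399 days to 2026-12-07.
The period was tolled for 143 days by the pending criminal prosecution (2026-09-22 to 2027-02-12), pushing the deadline to 2027-04-29.
Filing on 2027-05-17 missed the 2027-04-29 deadline — the action is time-barred.

TIME-BARRED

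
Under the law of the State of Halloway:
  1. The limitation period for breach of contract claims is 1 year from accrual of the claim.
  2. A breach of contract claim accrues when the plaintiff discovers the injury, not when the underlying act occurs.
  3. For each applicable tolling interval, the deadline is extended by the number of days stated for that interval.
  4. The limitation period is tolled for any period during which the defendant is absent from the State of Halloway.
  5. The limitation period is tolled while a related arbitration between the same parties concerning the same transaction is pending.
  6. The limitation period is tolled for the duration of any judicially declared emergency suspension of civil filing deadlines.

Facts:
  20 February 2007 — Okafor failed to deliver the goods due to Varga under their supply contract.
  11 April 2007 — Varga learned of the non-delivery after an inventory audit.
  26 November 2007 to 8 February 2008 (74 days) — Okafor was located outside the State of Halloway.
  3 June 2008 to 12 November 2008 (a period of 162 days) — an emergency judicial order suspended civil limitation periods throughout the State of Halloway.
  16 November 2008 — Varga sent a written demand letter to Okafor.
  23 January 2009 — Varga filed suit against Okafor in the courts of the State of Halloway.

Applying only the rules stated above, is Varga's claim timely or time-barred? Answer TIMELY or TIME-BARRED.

The claim did not accrue until Varga discovered the injury on 11 April 2007; the 20 February 2007 act date does not start the clock under the stated rule.
Adding the 1 year base period to 11 April 2007 gives a deadline of 11 April 2008, before any tolling.
The defendant's absence from the jurisdiction from 26 November 2007 to 8 February 2008 tolled the period for 74 days, extending the deadline to 24 June 2008.
The emergency suspension of filing deadlines from 3 June 2008 to 12 November 2008 tolled the period for 162 days, extending the deadline to 3 December 2008.
Nothing else in the chronology tolls or restarts the period.
The 23 January 2009 filing falls after the 3 December 2008 deadline; the claim is time-barred.

TIME-BARRED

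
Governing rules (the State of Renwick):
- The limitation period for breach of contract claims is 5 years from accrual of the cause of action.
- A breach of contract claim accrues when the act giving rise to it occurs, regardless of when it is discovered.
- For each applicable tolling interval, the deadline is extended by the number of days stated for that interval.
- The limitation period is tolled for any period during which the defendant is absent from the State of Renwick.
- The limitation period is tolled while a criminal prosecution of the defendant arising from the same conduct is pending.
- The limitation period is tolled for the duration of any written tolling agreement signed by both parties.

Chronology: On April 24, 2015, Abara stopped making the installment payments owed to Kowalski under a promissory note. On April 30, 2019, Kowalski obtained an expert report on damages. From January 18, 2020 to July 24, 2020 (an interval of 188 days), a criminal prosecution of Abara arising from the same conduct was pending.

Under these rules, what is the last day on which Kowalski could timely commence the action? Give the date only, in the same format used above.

October 29, 2020

The claim accrued on April 24, 2015, when the wrongful act occurred.
5 years from April 24, 2015 is April 24, 2020.
The period was tolled for 188 days by the pending criminal prosecution (January 18, 2020 to July 24, 2020), pushing the deadline to October 29, 2020.
None of the other events listed affects the running of the period under the stated rules.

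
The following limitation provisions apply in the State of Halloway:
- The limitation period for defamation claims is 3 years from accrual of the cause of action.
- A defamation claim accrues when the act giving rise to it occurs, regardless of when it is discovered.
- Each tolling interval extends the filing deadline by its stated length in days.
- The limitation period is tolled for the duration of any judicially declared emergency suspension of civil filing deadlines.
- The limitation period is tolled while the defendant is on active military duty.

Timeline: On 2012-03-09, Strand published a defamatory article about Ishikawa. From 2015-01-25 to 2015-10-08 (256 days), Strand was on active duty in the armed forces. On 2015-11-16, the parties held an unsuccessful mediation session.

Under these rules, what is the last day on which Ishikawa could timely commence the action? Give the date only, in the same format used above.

The limitation period began to run on 2012-03-09.
Adding the 3 years base period to 2012-03-09 gives a deadline of 2015-03-09, before any tolling.
The period was tolled for 256 days by the defendant's active military service (2015-01-25 to 2015-10-08), pushing the deadline to 2015-11-20.
Nothing else in the chronology tolls or restarts the period.

2015-11-20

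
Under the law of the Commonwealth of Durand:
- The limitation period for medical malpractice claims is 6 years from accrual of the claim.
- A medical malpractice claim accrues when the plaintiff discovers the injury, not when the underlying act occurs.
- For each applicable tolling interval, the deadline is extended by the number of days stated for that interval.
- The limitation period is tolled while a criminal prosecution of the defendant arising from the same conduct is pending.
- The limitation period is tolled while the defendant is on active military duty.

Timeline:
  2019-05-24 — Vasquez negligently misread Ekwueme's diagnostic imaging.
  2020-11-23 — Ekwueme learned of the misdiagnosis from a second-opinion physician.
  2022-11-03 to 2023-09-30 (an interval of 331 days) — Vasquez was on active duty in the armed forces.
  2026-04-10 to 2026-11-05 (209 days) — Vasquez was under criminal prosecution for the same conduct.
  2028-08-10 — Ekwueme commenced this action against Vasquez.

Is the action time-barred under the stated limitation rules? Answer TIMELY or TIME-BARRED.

Under the discovery rule, the claim accrued on 2020-11-23, when Ekwueme discovered the injury — not on the 2019-05-24 date of the underlying act.
6 years from 2020-11-23 is 2026-11-23.
The period was tolled for 331 days by the defendant's active military service (2022-11-03 to 2023-09-30), pushing the deadline to 2027-10-20.
Because the pending criminal prosecution ran from 2026-04-10 to 2026-11-05, the deadline is extended by 209 days to 2028-05-16.
The 2028-08-10 filing falls after the 2028-05-16 deadline; the claim is time-barred.

TIME-BARRED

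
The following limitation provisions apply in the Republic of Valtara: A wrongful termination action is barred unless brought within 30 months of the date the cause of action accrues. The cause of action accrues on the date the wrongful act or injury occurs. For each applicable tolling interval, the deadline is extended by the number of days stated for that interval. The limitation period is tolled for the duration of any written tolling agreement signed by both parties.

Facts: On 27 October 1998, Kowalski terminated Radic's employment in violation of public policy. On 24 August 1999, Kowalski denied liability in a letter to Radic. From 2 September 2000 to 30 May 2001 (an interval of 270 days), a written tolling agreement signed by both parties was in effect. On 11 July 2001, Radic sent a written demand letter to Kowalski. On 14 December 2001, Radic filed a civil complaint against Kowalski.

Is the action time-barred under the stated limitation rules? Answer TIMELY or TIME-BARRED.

TIMELY

The limitation period began to run on 27 October 1998.
Adding the 30 months base period to 27 October 1998 gives a deadline of 27 April 2001, before any tolling.
Because the written tolling agreement ran from 2 September 2000 to 30 May 2001, the deadline is extended by 270 days to 22 January 2002.
Nothing else in the chronology tolls or restarts the period.
Radic filed on 14 December 2001, before the 22 January 2002 deadline, so the action is timely.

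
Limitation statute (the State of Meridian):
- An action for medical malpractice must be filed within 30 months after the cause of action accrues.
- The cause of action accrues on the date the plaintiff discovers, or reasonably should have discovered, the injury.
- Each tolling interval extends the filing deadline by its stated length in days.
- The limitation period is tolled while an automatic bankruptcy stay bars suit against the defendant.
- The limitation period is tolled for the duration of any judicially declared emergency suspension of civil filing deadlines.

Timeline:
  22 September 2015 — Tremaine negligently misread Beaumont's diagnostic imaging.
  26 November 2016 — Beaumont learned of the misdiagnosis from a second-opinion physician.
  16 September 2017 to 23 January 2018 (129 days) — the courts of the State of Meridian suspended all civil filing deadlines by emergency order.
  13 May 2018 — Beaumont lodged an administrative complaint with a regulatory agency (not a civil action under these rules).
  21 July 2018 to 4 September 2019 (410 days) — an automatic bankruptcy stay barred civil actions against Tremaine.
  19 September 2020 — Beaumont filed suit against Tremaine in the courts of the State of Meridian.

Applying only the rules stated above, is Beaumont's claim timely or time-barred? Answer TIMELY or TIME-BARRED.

TIMELY

Accrual is tied to discovery, so the period began on 26 November 2016 rather than on 22 September 2015 when the act occurred.
30 months from 26 November 2016 is 26 May 2019.
Because the emergency suspension of filing deadlines ran from 16 September 2017 to 23 January 2018, the deadline is extended by 129 days to 2 October 2019.
Because the automatic bankruptcy stay ran from 21 July 2018 to 4 September 2019, the deadline is extended by 410 days to 15 November 2020.
The other events in the timeline have no effect on the limitation period under the stated rules.
Beaumont filed on 19 September 2020, before the 15 November 2020 deadline, so the action is timely.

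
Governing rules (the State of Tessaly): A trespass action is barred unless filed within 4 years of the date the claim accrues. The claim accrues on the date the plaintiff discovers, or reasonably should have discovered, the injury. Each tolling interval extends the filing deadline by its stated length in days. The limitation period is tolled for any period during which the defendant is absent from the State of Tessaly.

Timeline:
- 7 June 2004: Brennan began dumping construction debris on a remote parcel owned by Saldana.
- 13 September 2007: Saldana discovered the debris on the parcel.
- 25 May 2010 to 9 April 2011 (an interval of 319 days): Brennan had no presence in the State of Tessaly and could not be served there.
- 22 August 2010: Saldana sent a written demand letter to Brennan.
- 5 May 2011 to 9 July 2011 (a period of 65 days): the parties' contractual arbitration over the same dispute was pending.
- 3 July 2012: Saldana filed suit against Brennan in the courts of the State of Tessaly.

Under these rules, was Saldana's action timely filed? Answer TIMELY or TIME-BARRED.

TIMELY

Accrual is tied to discovery, so the period began on 13 September 2007 rather than on 7 June 2004 when the act occurred.
4 years from 13 September 2007 is 13 September 2011.
Because the defendant's absence from the jurisdiction ran from 25 May 2010 to 9 April 2011, the deadline is extended by 319 days to 28 July 2012.
The pending related arbitration from 5 May 2011 to 9 July 2011 does not toll the period, because no stated rule makes a pending arbitration a tolling event.
The other events in the timeline have no effect on the limitation period under the stated rules.
Filing on 3 July 2012 beat the 28 July 2012 deadline — the action is timely.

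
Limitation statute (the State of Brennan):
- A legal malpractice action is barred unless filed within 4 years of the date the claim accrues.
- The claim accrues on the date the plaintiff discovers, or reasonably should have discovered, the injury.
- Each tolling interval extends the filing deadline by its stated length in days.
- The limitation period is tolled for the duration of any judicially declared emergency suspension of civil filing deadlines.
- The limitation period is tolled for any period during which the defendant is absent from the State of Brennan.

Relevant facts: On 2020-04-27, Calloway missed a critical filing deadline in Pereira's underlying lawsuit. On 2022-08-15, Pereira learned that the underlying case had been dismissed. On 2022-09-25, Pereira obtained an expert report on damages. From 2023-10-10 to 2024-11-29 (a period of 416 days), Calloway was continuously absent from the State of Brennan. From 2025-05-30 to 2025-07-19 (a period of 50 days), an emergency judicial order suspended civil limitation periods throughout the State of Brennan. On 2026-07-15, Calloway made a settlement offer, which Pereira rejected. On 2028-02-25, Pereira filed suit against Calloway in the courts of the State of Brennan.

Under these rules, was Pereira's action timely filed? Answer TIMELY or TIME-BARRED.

The claim did not accrue until Pereira discovered the injury on 2022-08-15; the 2020-04-27 act date does not start the clock under the stated rule.
The untolled deadline — 4 years after 2022-08-15 — is 2026-08-15.
The defendant's absence from the jurisdiction from 2023-10-10 to 2024-11-29 tolled the period for 416 days, extending the deadline to 2027-10-05.
The period was tolled for 50 days by the emergency suspension of filing deadlines (2025-05-30 to 2025-07-19), pushing the deadline to 2027-11-24.
Nothing else in the chronology tolls or restarts the period.
The 2028-02-25 filing falls after the 2027-11-24 deadline; the claim is time-barred.

TIME-BARRED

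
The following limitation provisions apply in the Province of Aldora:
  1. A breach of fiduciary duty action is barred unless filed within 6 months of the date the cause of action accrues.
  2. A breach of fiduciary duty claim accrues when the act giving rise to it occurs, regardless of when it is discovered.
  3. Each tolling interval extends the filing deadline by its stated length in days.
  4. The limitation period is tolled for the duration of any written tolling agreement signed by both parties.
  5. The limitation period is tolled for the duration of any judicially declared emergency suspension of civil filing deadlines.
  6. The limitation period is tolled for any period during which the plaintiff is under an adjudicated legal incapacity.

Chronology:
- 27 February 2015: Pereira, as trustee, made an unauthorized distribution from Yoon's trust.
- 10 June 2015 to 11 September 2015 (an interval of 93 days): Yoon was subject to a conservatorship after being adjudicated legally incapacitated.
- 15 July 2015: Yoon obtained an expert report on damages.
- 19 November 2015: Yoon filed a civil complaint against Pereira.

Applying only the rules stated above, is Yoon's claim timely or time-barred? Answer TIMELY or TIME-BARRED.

TIMELY

The claim accrued on 27 February 2015, when the wrongful act occurred.
The untolled deadline — 6 months after 27 February 2015 — is 27 August 2015.
Because the plaintiff's legal incapacity ran from 10 June 2015 to 11 September 2015, the deadline is extended by 93 days to 28 November 2015.
None of the other events listed affects the running of the period under the stated rules.
The 19 November 2015 filing precedes the 28 November 2015 deadline; the claim is timely.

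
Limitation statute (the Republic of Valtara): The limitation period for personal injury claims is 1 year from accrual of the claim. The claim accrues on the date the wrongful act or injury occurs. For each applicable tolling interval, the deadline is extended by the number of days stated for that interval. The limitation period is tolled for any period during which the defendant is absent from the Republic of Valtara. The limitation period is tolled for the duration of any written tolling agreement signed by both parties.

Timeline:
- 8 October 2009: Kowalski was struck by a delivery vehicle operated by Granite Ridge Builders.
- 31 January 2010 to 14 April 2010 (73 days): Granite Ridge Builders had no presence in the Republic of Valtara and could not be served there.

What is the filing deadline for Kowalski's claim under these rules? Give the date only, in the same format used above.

The limitation period began to run on 8 October 2009.
Adding the 1 year base period to 8 October 2009 gives a deadline of 8 October 2010, before any tolling.
Because the defendant's absence from the jurisdiction ran from 31 January 2010 to 14 April 2010, the deadline is extended by 73 days to 20 December 2010.

20 December 2010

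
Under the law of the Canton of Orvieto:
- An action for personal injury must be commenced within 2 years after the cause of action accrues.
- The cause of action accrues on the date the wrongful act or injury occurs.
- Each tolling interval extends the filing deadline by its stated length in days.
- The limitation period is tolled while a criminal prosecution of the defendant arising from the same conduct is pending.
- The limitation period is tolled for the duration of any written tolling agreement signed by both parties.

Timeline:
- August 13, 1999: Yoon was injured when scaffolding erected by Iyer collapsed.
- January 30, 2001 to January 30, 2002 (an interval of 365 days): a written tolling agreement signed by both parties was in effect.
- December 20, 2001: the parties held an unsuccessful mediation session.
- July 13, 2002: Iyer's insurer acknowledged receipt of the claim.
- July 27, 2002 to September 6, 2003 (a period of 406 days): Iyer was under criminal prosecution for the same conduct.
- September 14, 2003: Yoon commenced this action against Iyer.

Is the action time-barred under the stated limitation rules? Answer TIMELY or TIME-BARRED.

TIMELY

The claim accrued on August 13, 1999, when the wrongful act occurred.
2 years from August 13, 1999 is August 13, 2001.
The written tolling agreement from January 30, 2001 to January 30, 2002 tolled the period for 365 days, extending the deadline to August 13, 2002.
The period was tolled for 406 days by the pending criminal prosecution (July 27, 2002 to September 6, 2003), pushing the deadline to September 23, 2003.
The other events in the timeline have no effect on the limitation period under the stated rules.
The September 14, 2003 filing precedes the September 23, 2003 deadline; the claim is timely.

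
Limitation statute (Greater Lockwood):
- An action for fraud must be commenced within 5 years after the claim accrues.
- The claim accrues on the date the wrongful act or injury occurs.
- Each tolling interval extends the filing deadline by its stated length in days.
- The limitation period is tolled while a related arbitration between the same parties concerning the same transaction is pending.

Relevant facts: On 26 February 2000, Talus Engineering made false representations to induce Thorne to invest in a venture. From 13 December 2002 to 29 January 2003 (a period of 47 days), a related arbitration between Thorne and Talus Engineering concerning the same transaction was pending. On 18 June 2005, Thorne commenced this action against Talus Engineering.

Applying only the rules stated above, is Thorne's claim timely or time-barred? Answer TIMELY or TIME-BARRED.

The claim accrued on 26 February 2000, when the wrongful act occurred.
Adding the 5 years base period to 26 February 2000 gives a deadline of 26 February 2005, before any tolling.
Because the pending related arbitration ran from 13 December 2002 to 29 January 2003, the deadline is extended by 47 days to 14 April 2005.
The 18 June 2005 filing falls after the 14 April 2005 deadline; the claim is time-barred.

TIME-BARRED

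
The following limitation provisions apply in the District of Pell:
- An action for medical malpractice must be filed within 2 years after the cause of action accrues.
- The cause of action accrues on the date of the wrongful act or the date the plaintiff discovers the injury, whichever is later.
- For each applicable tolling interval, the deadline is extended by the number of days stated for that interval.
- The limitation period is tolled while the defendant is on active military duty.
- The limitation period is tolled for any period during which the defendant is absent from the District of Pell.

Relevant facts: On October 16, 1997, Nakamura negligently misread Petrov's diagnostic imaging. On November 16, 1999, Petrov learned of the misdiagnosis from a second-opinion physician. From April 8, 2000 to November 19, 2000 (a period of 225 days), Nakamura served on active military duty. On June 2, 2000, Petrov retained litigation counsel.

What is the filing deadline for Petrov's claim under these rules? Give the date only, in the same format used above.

Because discovery on November 16, 1999 post-dates the October 16, 1997 act, accrual under the later-of rule falls on November 16, 1999.
2 years from November 16, 1999 is November 16, 2001.
The period was tolled for 225 days by the defendant's active military service (April 8, 2000 to November 19, 2000), pushing the deadline to June 29, 2002.
Nothing else in the chronology tolls or restarts the period.

June 29, 2002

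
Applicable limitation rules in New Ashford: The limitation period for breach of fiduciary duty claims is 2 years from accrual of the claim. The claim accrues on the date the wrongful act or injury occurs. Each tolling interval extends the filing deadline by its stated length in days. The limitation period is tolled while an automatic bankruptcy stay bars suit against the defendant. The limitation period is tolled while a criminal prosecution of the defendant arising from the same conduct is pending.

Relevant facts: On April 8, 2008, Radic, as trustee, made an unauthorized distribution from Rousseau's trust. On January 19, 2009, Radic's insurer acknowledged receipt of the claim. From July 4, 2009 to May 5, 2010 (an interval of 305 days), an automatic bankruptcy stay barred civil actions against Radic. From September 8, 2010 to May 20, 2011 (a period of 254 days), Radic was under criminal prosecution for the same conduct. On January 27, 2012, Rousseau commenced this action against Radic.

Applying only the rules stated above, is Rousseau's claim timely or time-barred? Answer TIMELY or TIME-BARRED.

The limitation period began to run on April 8, 2008.
2 years from April 8, 2008 is April 8, 2010.
The period was tolled for 305 days by the automatic bankruptcy stay (July 4, 2009 to May 5, 2010), pushing the deadline to February 7, 2011.
Because the pending criminal prosecution ran from September 8, 2010 to May 20, 2011, the deadline is extended by 254 days to October 19, 2011.
None of the other events listed affects the running of the period under the stated rules.
Filing on January 27, 2012 missed the October 19, 2011 deadline — the action is time-barred.

TIME-BARRED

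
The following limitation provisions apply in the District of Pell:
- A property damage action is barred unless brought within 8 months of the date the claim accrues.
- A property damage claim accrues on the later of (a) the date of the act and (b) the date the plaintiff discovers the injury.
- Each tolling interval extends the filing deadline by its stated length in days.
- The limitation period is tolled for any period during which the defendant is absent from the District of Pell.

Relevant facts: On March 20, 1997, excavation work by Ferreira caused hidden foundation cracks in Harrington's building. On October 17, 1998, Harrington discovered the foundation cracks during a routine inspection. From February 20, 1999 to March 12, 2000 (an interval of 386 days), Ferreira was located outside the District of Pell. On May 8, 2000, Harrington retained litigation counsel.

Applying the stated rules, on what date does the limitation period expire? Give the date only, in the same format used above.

July 7, 2000

Because discovery on October 17, 1998 post-dates the March 20, 1997 act, accrual under the later-of rule falls on October 17, 1998.
Adding the 8 months base period to October 17, 1998 gives a deadline of June 17, 1999, before any tolling.
The defendant's absence from the jurisdiction from February 20, 1999 to March 12, 2000 tolled the period for 386 days, extending the deadline to July 7, 2000.
None of the other events listed affects the running of the period under the stated rules.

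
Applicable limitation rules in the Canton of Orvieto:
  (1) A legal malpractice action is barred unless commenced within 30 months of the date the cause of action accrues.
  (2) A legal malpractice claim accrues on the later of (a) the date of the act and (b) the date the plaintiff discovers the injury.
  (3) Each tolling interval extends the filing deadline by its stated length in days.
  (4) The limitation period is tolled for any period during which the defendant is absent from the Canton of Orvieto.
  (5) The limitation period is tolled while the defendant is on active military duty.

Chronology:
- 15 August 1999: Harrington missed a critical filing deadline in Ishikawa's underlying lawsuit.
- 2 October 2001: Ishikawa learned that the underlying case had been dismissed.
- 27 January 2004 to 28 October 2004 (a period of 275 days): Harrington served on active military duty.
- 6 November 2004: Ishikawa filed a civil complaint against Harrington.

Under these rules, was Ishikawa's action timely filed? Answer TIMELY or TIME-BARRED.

The claim accrued on 2 October 2001 — the later of the 15 August 1999 act and the 2 October 2001 discovery.
The untolled deadline — 30 months after 2 October 2001 — is 2 April 2004.
Because the defendant's active military service ran from 27 January 2004 to 28 October 2004, the deadline is extended by 275 days to 2 January 2005.
The 6 November 2004 filing precedes the 2 January 2005 deadline; the claim is timely.

TIMELY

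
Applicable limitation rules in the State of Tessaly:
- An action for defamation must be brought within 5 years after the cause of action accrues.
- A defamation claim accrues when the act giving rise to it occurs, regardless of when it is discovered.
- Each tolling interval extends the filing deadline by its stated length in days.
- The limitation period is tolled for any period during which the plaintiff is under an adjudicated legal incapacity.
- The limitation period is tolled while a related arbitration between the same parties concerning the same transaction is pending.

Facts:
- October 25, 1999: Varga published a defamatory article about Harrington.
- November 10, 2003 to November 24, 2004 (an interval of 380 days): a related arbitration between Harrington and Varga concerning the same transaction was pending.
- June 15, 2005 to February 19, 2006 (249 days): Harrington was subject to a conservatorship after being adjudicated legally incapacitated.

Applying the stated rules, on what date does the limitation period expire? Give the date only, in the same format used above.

July 16, 2006

The claim accrued on October 25, 1999, when the wrongful act occurred.
Adding the 5 years base period to October 25, 1999 gives a deadline of October 25, 2004, before any tolling.
Because the pending related arbitration ran from November 10, 2003 to November 24, 2004, the deadline is extended by 380 days to November 9, 2005.
The period was tolled for 249 days by the plaintiff's legal incapacity (June 15, 2005 to February 19, 2006), pushing the deadline to July 16, 2006.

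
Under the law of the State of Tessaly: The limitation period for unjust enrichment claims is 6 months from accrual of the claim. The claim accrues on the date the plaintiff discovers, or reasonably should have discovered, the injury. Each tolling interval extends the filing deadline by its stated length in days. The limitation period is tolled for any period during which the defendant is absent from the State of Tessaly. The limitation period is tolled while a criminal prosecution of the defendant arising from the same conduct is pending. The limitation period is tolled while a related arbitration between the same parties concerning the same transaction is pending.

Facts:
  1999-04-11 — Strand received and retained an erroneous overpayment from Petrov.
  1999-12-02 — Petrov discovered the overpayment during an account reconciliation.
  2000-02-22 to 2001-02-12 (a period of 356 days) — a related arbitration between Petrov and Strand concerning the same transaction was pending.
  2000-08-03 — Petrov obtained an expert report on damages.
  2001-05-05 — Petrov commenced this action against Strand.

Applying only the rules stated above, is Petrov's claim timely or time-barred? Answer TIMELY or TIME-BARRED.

The claim did not accrue until Petrov discovered the injury on 1999-12-02; the 1999-04-11 act date does not start the clock under the stated rule.
The untolled deadline — 6 months after 1999-12-02 — is 2000-06-02.
The period was tolled for 356 days by the pending related arbitration (2000-02-22 to 2001-02-12), pushing the deadline to 2001-05-24.
Nothing else in the chronology tolls or restarts the period.
Filing on 2001-05-05 beat the 2001-05-24 deadline — the action is timely.

TIMELY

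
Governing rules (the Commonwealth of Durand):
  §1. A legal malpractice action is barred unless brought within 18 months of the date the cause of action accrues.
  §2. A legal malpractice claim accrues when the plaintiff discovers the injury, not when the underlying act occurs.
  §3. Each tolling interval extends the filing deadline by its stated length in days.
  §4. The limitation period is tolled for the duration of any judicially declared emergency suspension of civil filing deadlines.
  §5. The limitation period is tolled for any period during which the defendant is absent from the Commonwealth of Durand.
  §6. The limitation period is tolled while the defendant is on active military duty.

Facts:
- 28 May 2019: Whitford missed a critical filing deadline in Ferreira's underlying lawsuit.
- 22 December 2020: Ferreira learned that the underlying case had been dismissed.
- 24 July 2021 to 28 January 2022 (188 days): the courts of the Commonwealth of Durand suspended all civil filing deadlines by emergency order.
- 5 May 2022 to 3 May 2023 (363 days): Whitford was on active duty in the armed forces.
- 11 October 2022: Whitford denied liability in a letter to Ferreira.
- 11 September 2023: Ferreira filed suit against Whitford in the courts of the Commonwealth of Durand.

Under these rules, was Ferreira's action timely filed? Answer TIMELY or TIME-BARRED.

The claim did not accrue until Ferreira discovered the injury on 22 December 2020; the 28 May 2019 act date does not start the clock under the stated rule.
Adding the 18 months base period to 22 December 2020 gives a deadline of 22 June 2022, before any tolling.
The emergency suspension of filing deadlines from 24 July 2021 to 28 January 2022 tolled the period for 188 days, extending the deadline to 27 December 2022.
The period was tolled for 363 days by the defendant's active military service (5 May 2022 to 3 May 2023), pushing the deadline to 25 December 2023.
Nothing else in the chronology tolls or restarts the period.
The 11 September 2023 filing precedes the 25 December 2023 deadline; the claim is timely.

TIMELY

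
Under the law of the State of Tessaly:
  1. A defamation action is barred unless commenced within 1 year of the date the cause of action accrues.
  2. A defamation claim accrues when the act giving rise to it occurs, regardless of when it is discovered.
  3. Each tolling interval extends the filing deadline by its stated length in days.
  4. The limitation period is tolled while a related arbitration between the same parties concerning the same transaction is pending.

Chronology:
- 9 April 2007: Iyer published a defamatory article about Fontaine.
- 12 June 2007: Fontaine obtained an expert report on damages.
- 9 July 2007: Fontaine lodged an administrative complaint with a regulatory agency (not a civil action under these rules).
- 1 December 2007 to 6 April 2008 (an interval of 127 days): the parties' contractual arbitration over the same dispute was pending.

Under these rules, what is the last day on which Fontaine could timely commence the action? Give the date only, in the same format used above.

14 August 2008

The cause of action accrued on 9 April 2007, the date of the act.
1 year from 9 April 2007 is 9 April 2008.
The period was tolled for 127 days by the pending related arbitration (1 December 2007 to 6 April 2008), pushing the deadline to 14 August 2008.
Nothing else in the chronology tolls or restarts the period.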